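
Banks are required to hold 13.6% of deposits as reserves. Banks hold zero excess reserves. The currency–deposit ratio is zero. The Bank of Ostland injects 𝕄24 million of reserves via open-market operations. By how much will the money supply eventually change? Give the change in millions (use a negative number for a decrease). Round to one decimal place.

𝕄176.5 million

The simple money multiplier is m = 1/rr = 1/0.136 ≈ 7.3529.
An open-market purchase increases the monetary base by 24 million, so ΔM = m × ΔMB = 7.3529 × 24 = 176.4696 million.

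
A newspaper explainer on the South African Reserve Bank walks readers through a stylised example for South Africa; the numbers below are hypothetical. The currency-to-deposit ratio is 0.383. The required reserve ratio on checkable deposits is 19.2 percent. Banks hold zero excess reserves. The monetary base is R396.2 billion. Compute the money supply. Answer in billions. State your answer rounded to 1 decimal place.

R952.9 billion

The money multiplier is m = (1 + c) / (rr + c) = (1 + 0.383) / (0.192 + 0.383) ≈ 2.40522.
So M = m × MB = 2.40522 × 396.2 ≈ 952.9482 billion.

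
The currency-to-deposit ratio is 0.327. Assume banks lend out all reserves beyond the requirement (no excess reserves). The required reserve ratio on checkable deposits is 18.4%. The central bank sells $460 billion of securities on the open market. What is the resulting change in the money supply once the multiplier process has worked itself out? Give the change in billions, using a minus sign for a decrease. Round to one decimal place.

The money multiplier is m = (1 + c) / (rr + c) = (1 + 0.327) / (0.184 + 0.327) ≈ 2.59687.
The sale removes 460 billion of base, so ΔM = m × ΔMB = 2.59687 × (−460) = -1194.5602 billion.

-1194.6 billion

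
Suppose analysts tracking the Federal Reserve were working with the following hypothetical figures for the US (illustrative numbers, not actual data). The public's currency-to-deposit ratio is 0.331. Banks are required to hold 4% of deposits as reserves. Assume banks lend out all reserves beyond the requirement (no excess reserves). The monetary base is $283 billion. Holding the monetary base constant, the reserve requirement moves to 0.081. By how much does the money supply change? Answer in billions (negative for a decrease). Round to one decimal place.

-101.0 billion

Initially m₁ = (1 + 0.331) / (0.04 + 0.331) ≈ 3.58760, so M₁ = 3.58760 × 283 = 1015.2908 billion.
After the change m₂ = (1 + 0.331) / (0.081 + 0.331) ≈ 3.23058, so M₂ = 3.23058 × 283 ≈ 914.2541 billion.
ΔM = M₂ − M₁ = 914.2541 − 1015.2908 = -101.0367 billion.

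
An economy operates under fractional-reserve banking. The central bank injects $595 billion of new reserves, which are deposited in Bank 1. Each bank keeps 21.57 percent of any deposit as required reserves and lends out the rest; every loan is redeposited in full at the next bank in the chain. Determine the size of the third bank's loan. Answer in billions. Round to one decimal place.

$287.1 billion

Each bank lends a fraction (1 − rr) = 0.7843 of the deposit it receives, so Bank 3 receives 595·0.7843^2 and lends 595·0.7843^3 ≈ 287.0540 billion.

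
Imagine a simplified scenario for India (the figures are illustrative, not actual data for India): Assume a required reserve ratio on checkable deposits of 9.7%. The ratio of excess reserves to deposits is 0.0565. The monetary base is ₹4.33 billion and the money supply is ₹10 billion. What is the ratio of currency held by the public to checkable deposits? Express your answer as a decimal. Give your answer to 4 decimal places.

Using m = M/MB = 10/4.33 ≈ 2.309469. From m = (1 + c)/(c + rr + e), rearranging gives 1 + c = m·(c + rr + e), so c·(1 − m) = m·(rr + e) − 1.
Hence c = [m·(rr + e) − 1]/(1 − m) = [2.309469 × (0.097 + 0.0565) − 1] / (1 − 2.309469) ≈ 0.492945.

0.4929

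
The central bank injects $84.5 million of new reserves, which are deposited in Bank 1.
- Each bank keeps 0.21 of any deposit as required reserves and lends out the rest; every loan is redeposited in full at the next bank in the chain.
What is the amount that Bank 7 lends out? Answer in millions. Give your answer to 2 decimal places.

Each bank lends a fraction (1 − rr) = 0.7900 of the deposit it receives, so Bank 7 receives 84.5·0.7900^6 and lends 84.5·0.7900^7 ≈ 16.2273 million.

$16.23 million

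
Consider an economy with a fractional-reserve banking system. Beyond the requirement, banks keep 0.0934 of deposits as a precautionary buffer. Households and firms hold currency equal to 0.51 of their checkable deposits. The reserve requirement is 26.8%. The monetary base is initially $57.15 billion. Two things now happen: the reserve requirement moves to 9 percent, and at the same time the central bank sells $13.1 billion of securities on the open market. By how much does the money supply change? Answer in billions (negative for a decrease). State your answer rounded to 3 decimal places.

Before: m₁ = (1 + 0.51) / (0.268 + 0.0934 + 0.51) ≈ 1.732844, MB₁ = 57.15, so M₁ = 1.732844 × 57.15 ≈ 99.032 billion.
After: m₂ = (1 + 0.51) / (0.09 + 0.0934 + 0.51) ≈ 2.177675, MB₂ = 57.15 − 13.1 = 44.05, so M₂ = 2.177675 × 44.05 ≈ 95.9266 billion.
ΔM = M₂ − M₁ = 95.9266 − 99.032 = -3.1054 billion.

-3.105 billion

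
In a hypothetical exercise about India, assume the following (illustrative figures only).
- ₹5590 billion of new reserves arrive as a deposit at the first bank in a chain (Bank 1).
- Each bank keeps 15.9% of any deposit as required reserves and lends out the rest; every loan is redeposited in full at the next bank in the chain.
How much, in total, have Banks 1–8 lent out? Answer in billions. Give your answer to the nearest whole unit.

Bank i lends (1 − rr)^i of the original deposit: Bank 1 lends 5590·0.8410 = 4701.1900, Bank 2 lends 5590·0.8410² ≈ 3953.7008, and so on.
Summing a geometric series: total = 5590·[0.8410·(1 − 0.8410^8) / (1 − 0.8410)] ≈ 22168.1370 billion.

₹22168 billion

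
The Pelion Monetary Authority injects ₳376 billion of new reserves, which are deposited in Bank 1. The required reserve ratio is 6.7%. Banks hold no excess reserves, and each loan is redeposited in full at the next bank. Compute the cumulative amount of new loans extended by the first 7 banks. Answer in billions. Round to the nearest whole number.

Bank i lends (1 − rr)^i of the original deposit: Bank 1 lends 376·0.9330 = 350.8080, Bank 2 lends 376·0.9330² ≈ 327.3039, and so on.
Summing a geometric series: total = 376·[0.9330·(1 − 0.9330^7) / (1 − 0.9330)] ≈ 2013.6387 billion.

₳2014 billion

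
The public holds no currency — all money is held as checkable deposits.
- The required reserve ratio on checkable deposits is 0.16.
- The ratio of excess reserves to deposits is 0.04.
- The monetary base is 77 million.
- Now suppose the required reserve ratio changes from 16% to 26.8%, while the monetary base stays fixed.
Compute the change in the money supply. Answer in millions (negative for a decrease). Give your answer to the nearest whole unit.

-135 million

Initially m₁ = 1 / (0.16 + 0.04) = 5, so M₁ = 5 × 77 = 385 million.
After the change m₂ = 1 / (0.268 + 0.04) ≈ 3.2468, so M₂ = 3.2468 × 77 = 250.0036 million.
ΔM = M₂ − M₁ = 250.0036 − 385 = -134.9964 million.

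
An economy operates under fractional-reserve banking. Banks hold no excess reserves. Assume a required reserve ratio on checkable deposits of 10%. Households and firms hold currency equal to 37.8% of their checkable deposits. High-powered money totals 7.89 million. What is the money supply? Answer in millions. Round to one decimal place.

22.7 million

The money multiplier is m = (1 + c) / (rr + c) = (1 + 0.378) / (0.1 + 0.378) ≈ 2.8828.
So M = m × MB = 2.8828 × 7.89 ≈ 22.7453 million.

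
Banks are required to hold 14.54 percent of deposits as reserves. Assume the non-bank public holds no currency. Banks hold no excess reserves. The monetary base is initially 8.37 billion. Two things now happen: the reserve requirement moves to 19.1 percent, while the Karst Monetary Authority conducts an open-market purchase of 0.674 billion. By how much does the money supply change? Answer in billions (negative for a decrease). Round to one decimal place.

Before: m₁ = 1 / (0.1454) ≈ 6.8776, MB₁ = 8.37, so M₁ = 6.8776 × 8.37 ≈ 57.5655 billion.
After: m₂ = 1 / (0.191) ≈ 5.2356, MB₂ = 8.37 + 0.674 = 9.044, so M₂ = 5.2356 × 9.044 ≈ 47.3508 billion.
ΔM = M₂ − M₁ = 47.3508 − 57.5655 = -10.2147 billion.

-10.2 billion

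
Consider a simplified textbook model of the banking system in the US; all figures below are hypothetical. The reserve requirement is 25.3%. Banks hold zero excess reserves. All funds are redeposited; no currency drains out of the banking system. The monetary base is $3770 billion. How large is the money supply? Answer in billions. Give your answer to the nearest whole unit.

$14901 billion

With no currency drain or excess reserves, the money multiplier is m = 1/rr = 1/0.253 ≈ 3.95257.
Money supply M = m × MB = 3.95257 × 3770 = 14901.1889 billion.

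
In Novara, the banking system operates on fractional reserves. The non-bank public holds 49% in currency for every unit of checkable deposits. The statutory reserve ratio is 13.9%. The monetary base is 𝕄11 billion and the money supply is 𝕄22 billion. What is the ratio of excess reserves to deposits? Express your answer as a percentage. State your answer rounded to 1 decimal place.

11.6%

Using m = M/MB = 22/11 = 2.000000. Since m = (1 + c)/(c + rr + e), the denominator satisfies c + rr + e = (1 + c)/m = (1 + 0.49) / 2.000000 = 0.745000.
With c = 0.49 and rr = 0.139, the ratio of excess reserves to deposits is 0.745000 − 0.49 − 0.139 = 0.116.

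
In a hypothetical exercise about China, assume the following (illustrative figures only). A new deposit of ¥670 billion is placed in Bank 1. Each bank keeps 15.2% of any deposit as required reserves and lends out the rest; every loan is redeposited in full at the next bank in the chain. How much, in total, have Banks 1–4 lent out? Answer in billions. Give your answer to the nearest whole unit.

Bank i lends (1 − rr)^i of the original deposit: Bank 1 lends 670·0.8480 = 568.1600, Bank 2 lends 670·0.8480² ≈ 481.7997, and so on.
Summing a geometric series: total = 670·[0.8480·(1 − 0.8480^4) / (1 − 0.8480)] ≈ 1804.9899 billion.

¥1805 billion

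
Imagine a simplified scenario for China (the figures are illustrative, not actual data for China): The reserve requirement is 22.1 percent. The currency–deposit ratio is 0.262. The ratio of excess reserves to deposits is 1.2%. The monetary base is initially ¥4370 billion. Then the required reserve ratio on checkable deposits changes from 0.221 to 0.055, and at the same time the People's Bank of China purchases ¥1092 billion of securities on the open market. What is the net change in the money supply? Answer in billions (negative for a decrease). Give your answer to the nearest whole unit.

Before: m₁ = (1 + 0.262) / (0.221 + 0.012 + 0.262) ≈ 2.54949, MB₁ = 4370, so M₁ = 2.54949 × 4370 = 11141.2713 billion.
After: m₂ = (1 + 0.262) / (0.055 + 0.012 + 0.262) ≈ 3.83587, MB₂ = 4370 + 1092 = 5462, so M₂ = 3.83587 × 5462 ≈ 20951.5219 billion.
ΔM = M₂ − M₁ = 20951.5219 − 11141.2713 = 9810.2506 billion.

¥9810 billion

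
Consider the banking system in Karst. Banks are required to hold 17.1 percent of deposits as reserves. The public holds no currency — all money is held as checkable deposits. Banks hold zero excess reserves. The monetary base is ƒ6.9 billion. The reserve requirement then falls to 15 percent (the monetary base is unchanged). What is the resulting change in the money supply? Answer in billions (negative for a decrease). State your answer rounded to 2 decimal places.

ƒ5.65 billion

Initially m₁ = 1 / (0.171) ≈ 5.8480, so M₁ = 5.8480 × 6.9 = 40.3512 billion.
After the change m₂ = 1 / (0.15) ≈ 6.6667, so M₂ = 6.6667 × 6.9 ≈ 46.0002 billion.
ΔM = M₂ − M₁ = 46.0002 − 40.3512 = 5.649 billion.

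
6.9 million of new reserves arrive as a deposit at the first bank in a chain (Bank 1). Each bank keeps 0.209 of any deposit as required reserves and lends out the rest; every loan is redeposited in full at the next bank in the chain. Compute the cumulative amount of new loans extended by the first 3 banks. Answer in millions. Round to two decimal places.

Bank i lends (1 − rr)^i of the original deposit: Bank 1 lends 6.9·0.7910 = 5.4579, Bank 2 lends 6.9·0.7910² ≈ 4.3172, and so on.
Summing a geometric series: total = 6.9·[0.7910·(1 − 0.7910^3) / (1 − 0.7910)] ≈ 13.1900 million.

13.19 million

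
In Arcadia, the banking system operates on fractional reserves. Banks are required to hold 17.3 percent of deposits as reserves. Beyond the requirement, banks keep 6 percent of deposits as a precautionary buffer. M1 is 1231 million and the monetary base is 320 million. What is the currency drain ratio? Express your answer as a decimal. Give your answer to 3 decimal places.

Using m = M/MB = 1231/320 = 3.846875. From m = (1 + c)/(c + rr + e), rearranging gives 1 + c = m·(c + rr + e), so c·(1 − m) = m·(rr + e) − 1.
Hence c = [m·(rr + e) − 1]/(1 − m) = [3.846875 × (0.173 + 0.06) − 1] / (1 − 3.846875) ≈ 0.036418.

0.036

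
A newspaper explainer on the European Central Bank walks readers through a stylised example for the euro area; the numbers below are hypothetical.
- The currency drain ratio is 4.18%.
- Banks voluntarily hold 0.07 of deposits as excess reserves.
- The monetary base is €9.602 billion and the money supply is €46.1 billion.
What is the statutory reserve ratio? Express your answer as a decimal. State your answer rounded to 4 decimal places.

Using m = M/MB = 46.1/9.602 ≈ 4.801083. Since m = (1 + c)/(c + rr + e), the denominator satisfies c + rr + e = (1 + c)/m = (1 + 0.0418) / 4.801083 ≈ 0.216993.
With c = 0.0418 and e = 0.07, the statutory reserve ratio is 0.216993 − 0.0418 − 0.07 = 0.105193.

0.1052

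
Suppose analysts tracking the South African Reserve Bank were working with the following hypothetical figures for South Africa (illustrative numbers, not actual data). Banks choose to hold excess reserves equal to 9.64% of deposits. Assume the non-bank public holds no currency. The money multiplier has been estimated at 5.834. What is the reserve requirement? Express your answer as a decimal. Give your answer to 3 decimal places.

Using m = 5.834. Since m = (1 + c)/(c + rr + e), the denominator satisfies c + rr + e = (1 + c)/m = (1 + 0) / 5.834 ≈ 0.171409.
With c = 0 and e = 0.0964, the reserve requirement is 0.171409 − 0 − 0.0964 = 0.075009.

0.075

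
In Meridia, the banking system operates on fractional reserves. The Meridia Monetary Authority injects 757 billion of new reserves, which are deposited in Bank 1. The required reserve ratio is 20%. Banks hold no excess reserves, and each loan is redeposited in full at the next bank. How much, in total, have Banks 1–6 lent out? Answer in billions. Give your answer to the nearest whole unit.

Bank i lends (1 − rr)^i of the original deposit: Bank 1 lends 757·0.8000 = 605.6000, Bank 2 lends 757·0.8000² = 484.4800, and so on.
Summing a geometric series: total = 757·[0.8000·(1 − 0.8000^6) / (1 − 0.8000)] ≈ 2234.2280 billion.

2234 billion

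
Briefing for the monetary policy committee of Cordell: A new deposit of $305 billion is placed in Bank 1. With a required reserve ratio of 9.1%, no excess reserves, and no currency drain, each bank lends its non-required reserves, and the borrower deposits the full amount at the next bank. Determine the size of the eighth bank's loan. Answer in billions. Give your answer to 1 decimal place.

Each bank lends a fraction (1 − rr) = 0.9090 of the deposit it receives, so Bank 8 receives 305·0.9090^7 and lends 305·0.9090^8 ≈ 142.1710 billion.

$142.2 billion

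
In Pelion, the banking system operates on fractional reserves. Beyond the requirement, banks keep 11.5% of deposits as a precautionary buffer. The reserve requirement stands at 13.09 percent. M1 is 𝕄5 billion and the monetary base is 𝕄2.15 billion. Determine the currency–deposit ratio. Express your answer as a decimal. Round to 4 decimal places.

Using m = M/MB = 5/2.15 ≈ 2.325581. From m = (1 + c)/(c + rr + e), rearranging gives 1 + c = m·(c + rr + e), so c·(1 − m) = m·(rr + e) − 1.
Hence c = [m·(rr + e) − 1]/(1 − m) = [2.325581 × (0.1309 + 0.115) − 1] / (1 − 2.325581) ≈ 0.322983.

0.3230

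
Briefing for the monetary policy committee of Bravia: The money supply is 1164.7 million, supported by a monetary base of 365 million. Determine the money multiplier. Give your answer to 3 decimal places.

3.191

The money multiplier is m = M / MB = 1164.7 / 365 ≈ 3.19096.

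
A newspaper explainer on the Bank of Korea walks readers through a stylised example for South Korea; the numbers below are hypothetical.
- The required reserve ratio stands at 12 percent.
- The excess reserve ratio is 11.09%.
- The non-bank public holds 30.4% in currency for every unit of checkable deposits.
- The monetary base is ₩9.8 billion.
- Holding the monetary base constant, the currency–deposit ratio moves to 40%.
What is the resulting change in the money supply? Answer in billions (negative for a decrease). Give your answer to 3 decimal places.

Initially m₁ = (1 + 0.304) / (0.12 + 0.1109 + 0.304) ≈ 2.43784, so M₁ = 2.43784 × 9.8 ≈ 23.8908 billion.
After the change m₂ = (1 + 0.4) / (0.12 + 0.1109 + 0.4) ≈ 2.21905, so M₂ = 2.21905 × 9.8 ≈ 21.7467 billion.
ΔM = M₂ − M₁ = 21.7467 − 23.8908 = -2.1441 billion.

-2.144 billion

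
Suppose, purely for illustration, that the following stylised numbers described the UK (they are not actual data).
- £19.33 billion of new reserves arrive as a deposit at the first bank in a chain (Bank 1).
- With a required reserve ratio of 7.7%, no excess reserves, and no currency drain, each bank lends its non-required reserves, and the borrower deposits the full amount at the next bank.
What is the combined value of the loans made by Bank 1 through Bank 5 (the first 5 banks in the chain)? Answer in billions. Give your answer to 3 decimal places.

£76.488 billion

Bank i lends (1 − rr)^i of the original deposit: Bank 1 lends 19.33·0.9230 ≈ 17.8416, Bank 2 lends 19.33·0.9230² ≈ 16.4678, and so on.
Summing a geometric series: total = 19.33·[0.9230·(1 − 0.9230^5) / (1 − 0.9230)] ≈ 76.4877 billion.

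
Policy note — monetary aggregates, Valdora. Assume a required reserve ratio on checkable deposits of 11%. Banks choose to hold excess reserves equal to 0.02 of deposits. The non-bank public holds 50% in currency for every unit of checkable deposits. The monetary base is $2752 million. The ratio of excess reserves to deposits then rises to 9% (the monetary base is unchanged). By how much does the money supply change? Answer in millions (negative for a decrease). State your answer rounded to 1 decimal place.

Initially m₁ = (1 + 0.5) / (0.11 + 0.02 + 0.5) ≈ 2.380952, so M₁ = 2.380952 × 2752 ≈ 6552.3799 million.
After the change m₂ = (1 + 0.5) / (0.11 + 0.09 + 0.5) ≈ 2.142857, so M₂ = 2.142857 × 2752 ≈ 5897.1425 million.
ΔM = M₂ − M₁ = 5897.1425 − 6552.3799 = -655.2374 million.

-655.2 million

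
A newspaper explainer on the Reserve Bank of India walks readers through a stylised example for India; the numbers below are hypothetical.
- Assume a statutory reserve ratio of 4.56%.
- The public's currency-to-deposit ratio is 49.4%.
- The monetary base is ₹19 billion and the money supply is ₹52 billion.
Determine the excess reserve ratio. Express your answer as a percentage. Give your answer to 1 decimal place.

0.6%

Using m = M/MB = 52/19 ≈ 2.736842. Since m = (1 + c)/(c + rr + e), the denominator satisfies c + rr + e = (1 + c)/m = (1 + 0.494) / 2.736842 ≈ 0.545885.
With c = 0.494 and rr = 0.0456, the excess reserve ratio is 0.545885 − 0.494 − 0.0456 = 0.006285.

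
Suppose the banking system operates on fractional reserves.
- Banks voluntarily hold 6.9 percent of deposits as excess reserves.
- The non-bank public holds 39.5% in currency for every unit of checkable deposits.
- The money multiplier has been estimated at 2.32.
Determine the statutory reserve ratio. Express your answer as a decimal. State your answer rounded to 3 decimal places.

Using m = 2.32. Since m = (1 + c)/(c + rr + e), the denominator satisfies c + rr + e = (1 + c)/m = (1 + 0.395) / 2.32 ≈ 0.601293.
With c = 0.395 and e = 0.069, the statutory reserve ratio is 0.601293 − 0.395 − 0.069 = 0.137293.

0.137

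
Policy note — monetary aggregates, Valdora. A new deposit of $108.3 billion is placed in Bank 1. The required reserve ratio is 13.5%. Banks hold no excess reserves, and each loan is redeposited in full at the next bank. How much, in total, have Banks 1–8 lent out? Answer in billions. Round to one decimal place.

$476.4 billion

Bank i lends (1 − rr)^i of the original deposit: Bank 1 lends 108.3·0.8650 = 93.6795, Bank 2 lends 108.3·0.8650² ≈ 81.0328, and so on.
Summing a geometric series: total = 108.3·[0.8650·(1 − 0.8650^8) / (1 − 0.8650)] ≈ 476.4320 billion.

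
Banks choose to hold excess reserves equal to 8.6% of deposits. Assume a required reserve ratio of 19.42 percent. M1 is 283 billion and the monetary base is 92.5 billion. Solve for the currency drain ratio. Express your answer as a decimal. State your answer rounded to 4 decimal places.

Using m = M/MB = 283/92.5 ≈ 3.059459. From m = (1 + c)/(c + rr + e), rearranging gives 1 + c = m·(c + rr + e), so c·(1 − m) = m·(rr + e) − 1.
Hence c = [m·(rr + e) − 1]/(1 − m) = [3.059459 × (0.1942 + 0.086) − 1] / (1 − 3.059459) ≈ 0.069309.

0.0693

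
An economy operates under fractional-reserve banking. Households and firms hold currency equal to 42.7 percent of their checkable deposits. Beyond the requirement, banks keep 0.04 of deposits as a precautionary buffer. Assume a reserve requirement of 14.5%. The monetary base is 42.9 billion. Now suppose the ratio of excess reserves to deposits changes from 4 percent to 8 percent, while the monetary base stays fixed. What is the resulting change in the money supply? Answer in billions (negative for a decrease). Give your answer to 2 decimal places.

-6.14 billion

Initially m₁ = (1 + 0.427) / (0.145 + 0.04 + 0.427) ≈ 2.33170, so M₁ = 2.33170 × 42.9 ≈ 100.0299 billion.
After the change m₂ = (1 + 0.427) / (0.145 + 0.08 + 0.427) ≈ 2.18865, so M₂ = 2.18865 × 42.9 ≈ 93.8931 billion.
ΔM = M₂ − M₁ = 93.8931 − 100.0299 = -6.1368 billion.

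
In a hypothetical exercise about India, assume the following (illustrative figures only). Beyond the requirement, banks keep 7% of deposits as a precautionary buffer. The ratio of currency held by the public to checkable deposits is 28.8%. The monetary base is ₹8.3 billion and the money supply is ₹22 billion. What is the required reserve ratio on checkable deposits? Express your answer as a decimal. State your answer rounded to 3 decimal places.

0.128

Using m = M/MB = 22/8.3 ≈ 2.650602. Since m = (1 + c)/(c + rr + e), the denominator satisfies c + rr + e = (1 + c)/m = (1 + 0.288) / 2.650602 ≈ 0.485927.
With c = 0.288 and e = 0.07, the required reserve ratio on checkable deposits is 0.485927 − 0.288 − 0.07 = 0.127927.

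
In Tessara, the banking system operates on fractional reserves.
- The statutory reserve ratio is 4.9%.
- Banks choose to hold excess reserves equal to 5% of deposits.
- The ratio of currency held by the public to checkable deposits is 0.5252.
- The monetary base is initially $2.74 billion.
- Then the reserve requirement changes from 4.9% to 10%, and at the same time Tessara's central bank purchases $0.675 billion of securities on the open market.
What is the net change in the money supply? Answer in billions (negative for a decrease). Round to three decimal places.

$1.019 billion

Before: m₁ = (1 + 0.5252) / (0.049 + 0.05 + 0.5252) ≈ 2.44345, MB₁ = 2.74, so M₁ = 2.44345 × 2.74 ≈ 6.6951 billion.
After: m₂ = (1 + 0.5252) / (0.1 + 0.05 + 0.5252) ≈ 2.25889, MB₂ = 2.74 + 0.675 = 3.415, so M₂ = 2.25889 × 3.415 ≈ 7.7141 billion.
ΔM = M₂ − M₁ = 7.7141 − 6.6951 = 1.019 billion.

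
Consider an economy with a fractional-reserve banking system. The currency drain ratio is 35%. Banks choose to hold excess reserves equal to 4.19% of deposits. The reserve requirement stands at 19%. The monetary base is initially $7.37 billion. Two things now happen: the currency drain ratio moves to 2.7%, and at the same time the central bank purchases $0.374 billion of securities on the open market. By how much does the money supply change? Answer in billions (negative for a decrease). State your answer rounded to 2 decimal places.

$13.62 billion

Before: m₁ = (1 + 0.35) / (0.19 + 0.0419 + 0.35) ≈ 2.32, MB₁ = 7.37, so M₁ = 2.32 × 7.37 = 17.0984 billion.
After: m₂ = (1 + 0.027) / (0.19 + 0.0419 + 0.027) ≈ 3.9668, MB₂ = 7.37 + 0.374 = 7.744, so M₂ = 3.9668 × 7.744 ≈ 30.7189 billion.
ΔM = M₂ − M₁ = 30.7189 − 17.0984 = 13.6205 billion.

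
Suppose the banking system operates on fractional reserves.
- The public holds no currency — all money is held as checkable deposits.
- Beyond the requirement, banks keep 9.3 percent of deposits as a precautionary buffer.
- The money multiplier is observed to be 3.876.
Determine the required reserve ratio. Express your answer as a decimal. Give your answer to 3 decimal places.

0.165

Using m = 3.876. Since m = (1 + c)/(c + rr + e), the denominator satisfies c + rr + e = (1 + c)/m = (1 + 0) / 3.876 ≈ 0.257998.
With c = 0 and e = 0.093, the required reserve ratio is 0.257998 − 0 − 0.093 = 0.164998.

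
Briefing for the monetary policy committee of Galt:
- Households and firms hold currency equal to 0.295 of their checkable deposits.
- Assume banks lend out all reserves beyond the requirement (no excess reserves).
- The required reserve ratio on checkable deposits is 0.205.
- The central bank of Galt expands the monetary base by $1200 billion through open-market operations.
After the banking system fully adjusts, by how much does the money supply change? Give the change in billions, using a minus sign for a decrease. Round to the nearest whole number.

$3108 billion

The money multiplier is m = (1 + c) / (rr + c) = (1 + 0.295) / (0.205 + 0.295) = 2.59.
The purchase adds 1200 billion of base, so ΔM = m × ΔMB = 2.59 × (+1200) = 3108 billion.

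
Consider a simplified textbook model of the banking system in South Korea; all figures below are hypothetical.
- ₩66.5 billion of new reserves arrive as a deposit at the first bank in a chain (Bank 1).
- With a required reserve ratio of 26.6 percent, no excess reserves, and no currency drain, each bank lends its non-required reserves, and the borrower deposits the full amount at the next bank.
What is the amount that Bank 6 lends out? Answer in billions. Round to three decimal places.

Each bank lends a fraction (1 − rr) = 0.7340 of the deposit it receives, so Bank 6 receives 66.5·0.7340^5 and lends 66.5·0.7340^6 ≈ 10.3992 billion.

₩10.399 billion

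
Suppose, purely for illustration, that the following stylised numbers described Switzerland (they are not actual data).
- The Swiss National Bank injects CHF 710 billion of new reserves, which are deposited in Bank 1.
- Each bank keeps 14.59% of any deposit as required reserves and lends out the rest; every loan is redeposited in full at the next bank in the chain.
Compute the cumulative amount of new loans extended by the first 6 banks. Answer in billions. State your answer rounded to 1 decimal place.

Bank i lends (1 − rr)^i of the original deposit: Bank 1 lends 710·0.8541 = 606.4110, Bank 2 lends 710·0.8541² ≈ 517.9356, and so on.
Summing a geometric series: total = 710·[0.8541·(1 − 0.8541^6) / (1 − 0.8541)] ≈ 2542.8649 billion.

CHF 2542.9 billion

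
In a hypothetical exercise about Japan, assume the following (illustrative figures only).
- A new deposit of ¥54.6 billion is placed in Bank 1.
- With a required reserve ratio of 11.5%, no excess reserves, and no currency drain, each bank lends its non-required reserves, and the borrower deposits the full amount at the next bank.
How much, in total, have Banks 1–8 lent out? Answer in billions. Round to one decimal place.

¥262.1 billion

Bank i lends (1 − rr)^i of the original deposit: Bank 1 lends 54.6·0.8850 = 48.3210, Bank 2 lends 54.6·0.8850² ≈ 42.7641, and so on.
Summing a geometric series: total = 54.6·[0.8850·(1 − 0.8850^8) / (1 − 0.8850)] ≈ 262.0635 billion.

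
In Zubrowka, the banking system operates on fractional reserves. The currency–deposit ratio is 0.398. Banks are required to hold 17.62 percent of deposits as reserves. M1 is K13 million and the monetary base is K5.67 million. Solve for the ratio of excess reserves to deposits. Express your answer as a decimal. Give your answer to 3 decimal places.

0.036

Using m = M/MB = 13/5.67 ≈ 2.292769. Since m = (1 + c)/(c + rr + e), the denominator satisfies c + rr + e = (1 + c)/m = (1 + 0.398) / 2.292769 ≈ 0.609743.
With c = 0.398 and rr = 0.1762, the ratio of excess reserves to deposits is 0.609743 − 0.398 − 0.1762 = 0.035543.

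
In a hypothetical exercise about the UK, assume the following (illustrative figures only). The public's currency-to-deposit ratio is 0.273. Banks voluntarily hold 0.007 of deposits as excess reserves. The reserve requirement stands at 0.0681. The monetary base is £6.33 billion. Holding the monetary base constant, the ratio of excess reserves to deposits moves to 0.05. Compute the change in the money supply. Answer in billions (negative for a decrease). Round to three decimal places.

-2.545 billion

Initially m₁ = (1 + 0.273) / (0.0681 + 0.007 + 0.273) ≈ 3.65700, so M₁ = 3.65700 × 6.33 ≈ 23.1488 billion.
After the change m₂ = (1 + 0.273) / (0.0681 + 0.05 + 0.273) ≈ 3.25492, so M₂ = 3.25492 × 6.33 ≈ 20.6036 billion.
ΔM = M₂ − M₁ = 20.6036 − 23.1488 = -2.5452 billion.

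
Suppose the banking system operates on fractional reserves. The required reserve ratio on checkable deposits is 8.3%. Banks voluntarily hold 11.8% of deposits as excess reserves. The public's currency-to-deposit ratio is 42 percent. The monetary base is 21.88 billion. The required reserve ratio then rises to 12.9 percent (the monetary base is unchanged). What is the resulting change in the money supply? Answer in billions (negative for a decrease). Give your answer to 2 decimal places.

Initially m₁ = (1 + 0.42) / (0.083 + 0.118 + 0.42) ≈ 2.28663, so M₁ = 2.28663 × 21.88 ≈ 50.0315 billion.
After the change m₂ = (1 + 0.42) / (0.129 + 0.118 + 0.42) ≈ 2.12894, so M₂ = 2.12894 × 21.88 ≈ 46.5812 billion.
ΔM = M₂ − M₁ = 46.5812 − 50.0315 = -3.4503 billion.

-3.45 billion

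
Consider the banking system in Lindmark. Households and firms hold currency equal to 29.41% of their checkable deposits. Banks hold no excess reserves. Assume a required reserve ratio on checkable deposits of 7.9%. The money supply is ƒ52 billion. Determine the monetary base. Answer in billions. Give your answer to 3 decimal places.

The money multiplier is m = (1 + c) / (rr + c) = (1 + 0.2941) / (0.079 + 0.2941) ≈ 3.468507.
MB = M / m = 52 / 3.468507 ≈ 14.992 billion.

ƒ14.992 billion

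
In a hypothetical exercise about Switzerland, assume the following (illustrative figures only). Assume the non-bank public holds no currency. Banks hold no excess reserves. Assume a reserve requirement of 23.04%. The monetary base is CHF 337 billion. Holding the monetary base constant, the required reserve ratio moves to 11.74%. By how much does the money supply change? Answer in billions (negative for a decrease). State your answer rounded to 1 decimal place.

CHF 1407.9 billion

Initially m₁ = 1 / (0.2304) ≈ 4.34028, so M₁ = 4.34028 × 337 ≈ 1462.6744 billion.
After the change m₂ = 1 / (0.1174) ≈ 8.51789, so M₂ = 8.51789 × 337 ≈ 2870.5289 billion.
ΔM = M₂ − M₁ = 2870.5289 − 1462.6744 = 1407.8545 billion.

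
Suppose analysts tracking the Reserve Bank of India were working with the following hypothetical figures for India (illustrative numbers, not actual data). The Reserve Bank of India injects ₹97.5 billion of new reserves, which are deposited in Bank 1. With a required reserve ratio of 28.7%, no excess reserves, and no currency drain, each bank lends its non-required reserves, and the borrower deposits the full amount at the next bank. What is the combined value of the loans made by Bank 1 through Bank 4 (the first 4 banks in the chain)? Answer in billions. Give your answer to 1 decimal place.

Bank i lends (1 − rr)^i of the original deposit: Bank 1 lends 97.5·0.7130 = 69.5175, Bank 2 lends 97.5·0.7130² ≈ 49.5660, and so on.
Summing a geometric series: total = 97.5·[0.7130·(1 − 0.7130^4) / (1 − 0.7130)] ≈ 179.6218 billion.

₹179.6 billion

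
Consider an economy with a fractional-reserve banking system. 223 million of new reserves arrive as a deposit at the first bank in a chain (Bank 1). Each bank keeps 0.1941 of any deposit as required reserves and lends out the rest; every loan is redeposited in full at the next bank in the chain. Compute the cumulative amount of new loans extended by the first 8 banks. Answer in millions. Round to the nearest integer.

761 million

Bank i lends (1 − rr)^i of the original deposit: Bank 1 lends 223·0.8059 = 179.7157, Bank 2 lends 223·0.8059² ≈ 144.8329, and so on.
Summing a geometric series: total = 223·[0.8059·(1 − 0.8059^8) / (1 − 0.8059)] ≈ 761.1483 million.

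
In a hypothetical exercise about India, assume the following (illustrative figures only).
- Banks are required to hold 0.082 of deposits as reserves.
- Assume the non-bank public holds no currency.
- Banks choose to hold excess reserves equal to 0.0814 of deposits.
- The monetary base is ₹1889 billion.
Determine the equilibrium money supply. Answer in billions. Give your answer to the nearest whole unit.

The money multiplier is m = 1 / (rr + e) = 1 / (0.082 + 0.0814) ≈ 6.11995.
So M = m × MB = 6.11995 × 1889 ≈ 11560.5855 billion.

₹11561 billion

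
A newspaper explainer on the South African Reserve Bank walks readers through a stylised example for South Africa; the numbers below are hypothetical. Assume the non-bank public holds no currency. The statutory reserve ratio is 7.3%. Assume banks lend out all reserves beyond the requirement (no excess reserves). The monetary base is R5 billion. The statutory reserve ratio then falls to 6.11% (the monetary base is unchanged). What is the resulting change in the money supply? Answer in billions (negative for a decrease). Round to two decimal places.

Initially m₁ = 1 / (0.073) ≈ 13.6986, so M₁ = 13.6986 × 5 = 68.493 billion.
After the change m₂ = 1 / (0.0611) ≈ 16.3666, so M₂ = 16.3666 × 5 = 81.833 billion.
ΔM = M₂ − M₁ = 81.833 − 68.493 = 13.34 billion.

R13.34 billion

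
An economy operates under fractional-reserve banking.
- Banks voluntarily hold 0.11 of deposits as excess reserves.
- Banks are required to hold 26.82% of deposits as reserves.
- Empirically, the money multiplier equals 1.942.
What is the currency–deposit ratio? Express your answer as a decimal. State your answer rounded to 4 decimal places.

Using m = 1.942. From m = (1 + c)/(c + rr + e), rearranging gives 1 + c = m·(c + rr + e), so c·(1 − m) = m·(rr + e) − 1.
Hence c = [m·(rr + e) − 1]/(1 − m) = [1.942 × (0.2682 + 0.11) − 1] / (1 − 1.942) ≈ 0.281885.

0.2819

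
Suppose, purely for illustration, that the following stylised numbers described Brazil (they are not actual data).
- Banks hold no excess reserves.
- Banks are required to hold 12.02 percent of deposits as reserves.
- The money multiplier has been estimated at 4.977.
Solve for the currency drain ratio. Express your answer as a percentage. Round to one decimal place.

10.1%

Using m = 4.977. From m = (1 + c)/(c + rr + e), rearranging gives 1 + c = m·(c + rr + e), so c·(1 − m) = m·(rr + e) − 1.
Hence c = [m·(rr + e) − 1]/(1 − m) = [4.977 × (0.1202 + 0) − 1] / (1 − 4.977) ≈ 0.101022.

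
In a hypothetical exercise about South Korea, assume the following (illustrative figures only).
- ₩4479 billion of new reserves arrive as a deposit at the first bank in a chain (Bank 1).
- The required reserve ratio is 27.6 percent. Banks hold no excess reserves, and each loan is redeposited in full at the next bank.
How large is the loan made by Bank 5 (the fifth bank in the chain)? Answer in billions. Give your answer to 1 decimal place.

₩891.0 billion

Each bank lends a fraction (1 − rr) = 0.7240 of the deposit it receives, so Bank 5 receives 4479·0.7240^4 and lends 4479·0.7240^5 ≈ 890.9922 billion.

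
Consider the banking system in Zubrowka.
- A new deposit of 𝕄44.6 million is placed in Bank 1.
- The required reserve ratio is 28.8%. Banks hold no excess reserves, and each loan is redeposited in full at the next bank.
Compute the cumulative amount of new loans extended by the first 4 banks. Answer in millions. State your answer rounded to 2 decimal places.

Bank i lends (1 − rr)^i of the original deposit: Bank 1 lends 44.6·0.7120 = 31.7552, Bank 2 lends 44.6·0.7120² ≈ 22.6097, and so on.
Summing a geometric series: total = 44.6·[0.7120·(1 − 0.7120^4) / (1 − 0.7120)] ≈ 81.9249 million.

𝕄81.92 million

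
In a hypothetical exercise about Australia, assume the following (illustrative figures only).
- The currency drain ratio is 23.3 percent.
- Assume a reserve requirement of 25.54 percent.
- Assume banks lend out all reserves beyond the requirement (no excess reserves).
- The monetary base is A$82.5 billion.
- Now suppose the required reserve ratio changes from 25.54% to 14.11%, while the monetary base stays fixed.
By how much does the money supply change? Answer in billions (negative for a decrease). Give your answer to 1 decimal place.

A$63.6 billion

Initially m₁ = (1 + 0.233) / (0.2554 + 0.233) ≈ 2.5246, so M₁ = 2.5246 × 82.5 = 208.2795 billion.
After the change m₂ = (1 + 0.233) / (0.1411 + 0.233) ≈ 3.2959, so M₂ = 3.2959 × 82.5 ≈ 271.9117 billion.
ΔM = M₂ − M₁ = 271.9117 − 208.2795 = 63.6322 billion.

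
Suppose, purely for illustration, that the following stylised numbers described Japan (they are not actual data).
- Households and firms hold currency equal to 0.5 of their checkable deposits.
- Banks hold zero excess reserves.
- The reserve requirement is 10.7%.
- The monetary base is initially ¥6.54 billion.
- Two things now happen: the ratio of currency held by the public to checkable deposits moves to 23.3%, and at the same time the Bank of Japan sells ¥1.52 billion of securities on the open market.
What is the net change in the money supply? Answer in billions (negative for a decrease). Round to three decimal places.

Before: m₁ = (1 + 0.5) / (0.107 + 0.5) ≈ 2.47117, MB₁ = 6.54, so M₁ = 2.47117 × 6.54 ≈ 16.1615 billion.
After: m₂ = (1 + 0.233) / (0.107 + 0.233) ≈ 3.62647, MB₂ = 6.54 − 1.52 = 5.02, so M₂ = 3.62647 × 5.02 ≈ 18.2049 billion.
ΔM = M₂ − M₁ = 18.2049 − 16.1615 = 2.0434 billion.

¥2.043 billion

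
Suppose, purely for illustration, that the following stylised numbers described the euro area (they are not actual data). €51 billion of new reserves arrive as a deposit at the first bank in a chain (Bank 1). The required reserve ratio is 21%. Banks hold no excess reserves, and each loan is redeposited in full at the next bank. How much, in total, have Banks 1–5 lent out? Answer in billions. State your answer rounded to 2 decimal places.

Bank i lends (1 − rr)^i of the original deposit: Bank 1 lends 51·0.7900 = 40.2900, Bank 2 lends 51·0.7900² = 31.8291, and so on.
Summing a geometric series: total = 51·[0.7900·(1 − 0.7900^5) / (1 − 0.7900)] ≈ 132.8216 billion.

€132.82 billion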